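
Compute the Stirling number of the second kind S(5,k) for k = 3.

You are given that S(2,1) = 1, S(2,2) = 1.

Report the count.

25

row 3: T[3][1]=1·1+0=1  T[3][2]=2·1+1=3  T[3][3]=3·0+1=1
row 4: T[4][2]=2·3+1=7  T[4][3]=3·1+3=6
row 5: T[5][3]=3·6+7=25
Read S(5,3) = 25.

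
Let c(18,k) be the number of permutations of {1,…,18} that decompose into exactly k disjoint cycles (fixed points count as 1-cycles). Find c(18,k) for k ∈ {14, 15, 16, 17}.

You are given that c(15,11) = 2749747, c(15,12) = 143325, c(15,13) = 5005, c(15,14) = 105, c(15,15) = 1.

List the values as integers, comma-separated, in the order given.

r16: T_16,12=15×143325+2749747=4899622; T_16,13=15×5005+143325=218400; T_16,14=15×105+5005=6580; T_16,15=15×1+105=120; T_16,16=15×0+1=1
r17: T_17,13=16×218400+4899622=8394022; T_17,14=16×6580+218400=323680; T_17,15=16×120+6580=8500; T_17,16=16×1+120=136; T_17,17=16×0+1=1
r18: T_18,14=17×323680+8394022=13896582; T_18,15=17×8500+323680=468180; T_18,16=17×136+8500=10812; T_18,17=17×1+136=153
Read c(18,14) = 13896582, c(18,15) = 468180, c(18,16) = 10812, c(18,17) = 153.

13896582, 468180, 10812, 153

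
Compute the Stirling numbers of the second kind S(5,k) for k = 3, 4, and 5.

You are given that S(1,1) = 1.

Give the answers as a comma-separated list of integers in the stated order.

row 2: T[2][1]=1·1+0=1  T[2][2]=2·0+1=1
row 3: T[3][1]=1·1+0=1  T[3][2]=2·1+1=3  T[3][3]=3·0+1=1
row 4: T[4][2]=2·3+1=7  T[4][3]=3·1+3=6  T[4][4]=4·0+1=1
row 5: T[5][3]=3·6+7=25  T[5][4]=4·1+6=10  T[5][5]=5·0+1=1
Read S(5,3) = 25, S(5,4) = 10, S(5,5) = 1.

25, 10, 1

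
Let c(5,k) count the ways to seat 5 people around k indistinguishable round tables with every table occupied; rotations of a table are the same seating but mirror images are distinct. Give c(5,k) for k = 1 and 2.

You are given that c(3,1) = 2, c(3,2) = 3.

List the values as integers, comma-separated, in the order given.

row 4: T[4][1]=3·2+0=6  T[4][2]=3·3+2=11
row 5: T[5][1]=4·6+0=24  T[5][2]=4·11+6=50
Read c(5,1) = 24, c(5,2) = 50.

24, 50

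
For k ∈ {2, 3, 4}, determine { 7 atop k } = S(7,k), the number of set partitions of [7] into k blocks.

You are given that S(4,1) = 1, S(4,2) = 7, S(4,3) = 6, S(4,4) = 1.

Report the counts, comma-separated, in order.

63, 301, 350

r5: T_5,1=1×1+0=1; T_5,2=2×7+1=15; T_5,3=3×6+7=25; T_5,4=4×1+6=10
r6: T_6,1=1×1+0=1; T_6,2=2×15+1=31; T_6,3=3×25+15=90; T_6,4=4×10+25=65
r7: T_7,2=2×31+1=63; T_7,3=3×90+31=301; T_7,4=4×65+90=350
Read S(7,2) = 63, S(7,3) = 301, S(7,4) = 350.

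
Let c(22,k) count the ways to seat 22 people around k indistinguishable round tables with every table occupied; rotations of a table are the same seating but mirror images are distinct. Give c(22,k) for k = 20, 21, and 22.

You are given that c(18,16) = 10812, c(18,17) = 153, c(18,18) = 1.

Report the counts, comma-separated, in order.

25025, 231, 1

i=19: T(19,17)=10812+18·153=13566 | T(19,18)=153+18·1=171 | T(19,19)=1+18·0=1
i=20: T(20,18)=13566+19·171=16815 | T(20,19)=171+19·1=190 | T(20,20)=1+19·0=1
i=21: T(21,19)=16815+20·190=20615 | T(21,20)=190+20·1=210 | T(21,21)=1+20·0=1
i=22: T(22,20)=20615+21·210=25025 | T(22,21)=210+21·1=231 | T(22,22)=1+21·0=1
Read c(22,20) = 25025, c(22,21) = 231, c(22,22) = 1.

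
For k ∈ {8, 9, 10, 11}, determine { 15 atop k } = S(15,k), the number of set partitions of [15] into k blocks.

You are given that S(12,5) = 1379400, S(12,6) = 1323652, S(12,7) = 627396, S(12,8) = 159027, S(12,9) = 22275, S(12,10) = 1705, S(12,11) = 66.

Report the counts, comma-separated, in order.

[13] T[13,6]:6*1323652+1379400=9321312 · T[13,7]:7*627396+1323652=5715424 · T[13,8]:8*159027+627396=1899612 · T[13,9]:9*22275+159027=359502 · T[13,10]:10*1705+22275=39325 · T[13,11]:11*66+1705=2431
[14] T[14,7]:7*5715424+9321312=49329280 · T[14,8]:8*1899612+5715424=20912320 · T[14,9]:9*359502+1899612=5135130 · T[14,10]:10*39325+359502=752752 · T[14,11]:11*2431+39325=66066
[15] T[15,8]:8*20912320+49329280=216627840 · T[15,9]:9*5135130+20912320=67128490 · T[15,10]:10*752752+5135130=12662650 · T[15,11]:11*66066+752752=1479478
Read S(15,8) = 216627840, S(15,9) = 67128490, S(15,10) = 12662650, S(15,11) = 1479478.

216627840, 67128490, 12662650, 1479478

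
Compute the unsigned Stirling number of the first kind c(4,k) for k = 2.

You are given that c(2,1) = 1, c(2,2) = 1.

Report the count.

11

[3] T[3,1]:2*1+0=2 · T[3,2]:2*1+1=3
[4] T[4,2]:3*3+2=11
Read c(4,2) = 11.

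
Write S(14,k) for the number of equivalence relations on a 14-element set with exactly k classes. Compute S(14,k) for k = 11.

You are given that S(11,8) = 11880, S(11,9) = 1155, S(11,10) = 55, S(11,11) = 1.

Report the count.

@12  (12,9):1155·9+11880→22275, (12,10):55·10+1155→1705, (12,11):1·11+55→66
@13  (13,10):1705·10+22275→39325, (13,11):66·11+1705→2431
@14  (14,11):2431·11+39325→66066
Read S(14,11) = 66066.

66066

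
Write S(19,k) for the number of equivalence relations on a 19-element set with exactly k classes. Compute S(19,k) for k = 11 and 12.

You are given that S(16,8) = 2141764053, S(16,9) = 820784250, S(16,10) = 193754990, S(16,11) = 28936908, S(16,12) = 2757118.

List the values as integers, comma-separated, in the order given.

129413217791, 23466951300

i=17: T(17,9)=2141764053+9·820784250=9528822303 | T(17,10)=820784250+10·193754990=2758334150 | T(17,11)=193754990+11·28936908=512060978 | T(17,12)=28936908+12·2757118=62022324
i=18: T(18,10)=9528822303+10·2758334150=37112163803 | T(18,11)=2758334150+11·512060978=8391004908 | T(18,12)=512060978+12·62022324=1256328866
i=19: T(19,11)=37112163803+11·8391004908=129413217791 | T(19,12)=8391004908+12·1256328866=23466951300
Read S(19,11) = 129413217791, S(19,12) = 23466951300.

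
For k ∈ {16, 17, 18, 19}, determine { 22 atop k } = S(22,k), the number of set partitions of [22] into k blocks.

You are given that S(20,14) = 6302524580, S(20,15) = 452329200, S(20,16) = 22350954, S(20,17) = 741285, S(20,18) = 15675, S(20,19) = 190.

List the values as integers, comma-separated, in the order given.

@21  (21,15):452329200·15+6302524580→13087462580, (21,16):22350954·16+452329200→809944464, (21,17):741285·17+22350954→34952799, (21,18):15675·18+741285→1023435, (21,19):190·19+15675→19285
@22  (22,16):809944464·16+13087462580→26046574004, (22,17):34952799·17+809944464→1404142047, (22,18):1023435·18+34952799→53374629, (22,19):19285·19+1023435→1389850
Read S(22,16) = 26046574004, S(22,17) = 1404142047, S(22,18) = 53374629, S(22,19) = 1389850.

26046574004, 1404142047, 53374629, 1389850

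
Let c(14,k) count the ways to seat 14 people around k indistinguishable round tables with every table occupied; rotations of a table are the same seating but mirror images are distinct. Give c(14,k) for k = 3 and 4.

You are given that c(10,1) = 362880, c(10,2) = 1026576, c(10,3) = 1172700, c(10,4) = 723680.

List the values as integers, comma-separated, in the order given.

i=11: T(11,1)=0+10·362880=3628800 | T(11,2)=362880+10·1026576=10628640 | T(11,3)=1026576+10·1172700=12753576 | T(11,4)=1172700+10·723680=8409500
i=12: T(12,1)=0+11·3628800=39916800 | T(12,2)=3628800+11·10628640=120543840 | T(12,3)=10628640+11·12753576=150917976 | T(12,4)=12753576+11·8409500=105258076
i=13: T(13,2)=39916800+12·120543840=1486442880 | T(13,3)=120543840+12·150917976=1931559552 | T(13,4)=150917976+12·105258076=1414014888
i=14: T(14,3)=1486442880+13·1931559552=26596717056 | T(14,4)=1931559552+13·1414014888=20313753096
Read c(14,3) = 26596717056, c(14,4) = 20313753096.

26596717056, 20313753096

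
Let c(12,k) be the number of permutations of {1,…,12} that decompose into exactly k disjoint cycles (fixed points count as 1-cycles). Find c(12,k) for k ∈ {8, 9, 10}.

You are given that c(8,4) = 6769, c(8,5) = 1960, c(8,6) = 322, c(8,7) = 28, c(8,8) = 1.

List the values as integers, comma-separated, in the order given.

@9  (9,5):1960·8+6769→22449, (9,6):322·8+1960→4536, (9,7):28·8+322→546, (9,8):1·8+28→36, (9,9):0·8+1→1
@10  (10,6):4536·9+22449→63273, (10,7):546·9+4536→9450, (10,8):36·9+546→870, (10,9):1·9+36→45, (10,10):0·9+1→1
@11  (11,7):9450·10+63273→157773, (11,8):870·10+9450→18150, (11,9):45·10+870→1320, (11,10):1·10+45→55
@12  (12,8):18150·11+157773→357423, (12,9):1320·11+18150→32670, (12,10):55·11+1320→1925
Read c(12,8) = 357423, c(12,9) = 32670, c(12,10) = 1925.

357423, 32670, 1925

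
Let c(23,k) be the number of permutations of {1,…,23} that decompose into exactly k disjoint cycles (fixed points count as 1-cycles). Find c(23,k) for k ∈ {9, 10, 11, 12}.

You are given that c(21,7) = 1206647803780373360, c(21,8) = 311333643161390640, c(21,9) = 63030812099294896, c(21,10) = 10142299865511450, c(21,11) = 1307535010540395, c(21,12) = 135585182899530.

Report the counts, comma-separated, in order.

[22] T[22,8]:21*311333643161390640+1206647803780373360=7744654310169576800 · T[22,9]:21*63030812099294896+311333643161390640=1634980697246583456 · T[22,10]:21*10142299865511450+63030812099294896=276019109275035346 · T[22,11]:21*1307535010540395+10142299865511450=37600535086859745 · T[22,12]:21*135585182899530+1307535010540395=4154823851430525
[23] T[23,9]:22*1634980697246583456+7744654310169576800=43714229649594412832 · T[23,10]:22*276019109275035346+1634980697246583456=7707401101297361068 · T[23,11]:22*37600535086859745+276019109275035346=1103230881185949736 · T[23,12]:22*4154823851430525+37600535086859745=129006659818331295
Read c(23,9) = 43714229649594412832, c(23,10) = 7707401101297361068, c(23,11) = 1103230881185949736, c(23,12) = 129006659818331295.

43714229649594412832, 7707401101297361068, 1103230881185949736, 129006659818331295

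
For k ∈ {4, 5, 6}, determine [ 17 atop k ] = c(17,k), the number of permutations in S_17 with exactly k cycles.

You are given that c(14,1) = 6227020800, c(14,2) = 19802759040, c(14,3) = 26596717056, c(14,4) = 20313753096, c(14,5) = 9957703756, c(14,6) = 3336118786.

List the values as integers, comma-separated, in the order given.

87077748875904, 48366009233424, 18861567058880

[15] T[15,2]:14*19802759040+6227020800=283465647360 · T[15,3]:14*26596717056+19802759040=392156797824 · T[15,4]:14*20313753096+26596717056=310989260400 · T[15,5]:14*9957703756+20313753096=159721605680 · T[15,6]:14*3336118786+9957703756=56663366760
[16] T[16,3]:15*392156797824+283465647360=6165817614720 · T[16,4]:15*310989260400+392156797824=5056995703824 · T[16,5]:15*159721605680+310989260400=2706813345600 · T[16,6]:15*56663366760+159721605680=1009672107080
[17] T[17,4]:16*5056995703824+6165817614720=87077748875904 · T[17,5]:16*2706813345600+5056995703824=48366009233424 · T[17,6]:16*1009672107080+2706813345600=18861567058880
Read c(17,4) = 87077748875904, c(17,5) = 48366009233424, c(17,6) = 18861567058880.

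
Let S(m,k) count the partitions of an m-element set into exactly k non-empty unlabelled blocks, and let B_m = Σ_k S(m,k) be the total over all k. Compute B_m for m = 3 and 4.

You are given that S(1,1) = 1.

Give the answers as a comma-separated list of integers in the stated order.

i=2: T(2,1)=0+1·1=1 | T(2,2)=1+2·0=1
i=3: T(3,1)=0+1·1=1 | T(3,2)=1+2·1=3 | T(3,3)=1+3·0=1
i=4: T(4,1)=0+1·1=1 | T(4,2)=1+2·3=7 | T(4,3)=3+3·1=6 | T(4,4)=1+4·0=1
B_3 = ΣS(3,k) = 1+3+1 = 5
B_4 = ΣS(4,k) = 1+7+6+1 = 15

5, 15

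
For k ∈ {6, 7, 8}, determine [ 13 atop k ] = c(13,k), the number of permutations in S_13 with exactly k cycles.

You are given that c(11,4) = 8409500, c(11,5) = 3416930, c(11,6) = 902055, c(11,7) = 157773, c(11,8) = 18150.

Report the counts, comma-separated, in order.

[12] T[12,5]:11*3416930+8409500=45995730 · T[12,6]:11*902055+3416930=13339535 · T[12,7]:11*157773+902055=2637558 · T[12,8]:11*18150+157773=357423
[13] T[13,6]:12*13339535+45995730=206070150 · T[13,7]:12*2637558+13339535=44990231 · T[13,8]:12*357423+2637558=6926634
Read c(13,6) = 206070150, c(13,7) = 44990231, c(13,8) = 6926634.

206070150, 44990231, 6926634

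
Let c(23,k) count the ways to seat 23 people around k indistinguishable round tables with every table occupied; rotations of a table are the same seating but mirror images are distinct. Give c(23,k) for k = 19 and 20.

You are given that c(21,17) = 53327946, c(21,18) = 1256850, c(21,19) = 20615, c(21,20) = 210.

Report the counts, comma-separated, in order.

r22: T_22,18=21×1256850+53327946=79721796; T_22,19=21×20615+1256850=1689765; T_22,20=21×210+20615=25025
r23: T_23,19=22×1689765+79721796=116896626; T_23,20=22×25025+1689765=2240315
Read c(23,19) = 116896626, c(23,20) = 2240315.

116896626, 2240315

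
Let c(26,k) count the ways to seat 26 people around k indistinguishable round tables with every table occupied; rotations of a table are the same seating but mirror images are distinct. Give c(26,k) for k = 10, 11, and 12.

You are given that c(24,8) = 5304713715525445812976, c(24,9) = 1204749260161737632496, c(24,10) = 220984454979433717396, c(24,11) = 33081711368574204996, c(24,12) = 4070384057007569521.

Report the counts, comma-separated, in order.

r25: T_25,9=24×1204749260161737632496+5304713715525445812976=34218695959407148992880; T_25,10=24×220984454979433717396+1204749260161737632496=6508376179668146850000; T_25,11=24×33081711368574204996+220984454979433717396=1014945527825214637300; T_25,12=24×4070384057007569521+33081711368574204996=130770928736755873500
r26: T_26,10=25×6508376179668146850000+34218695959407148992880=196928100451110820242880; T_26,11=25×1014945527825214637300+6508376179668146850000=31882014375298512782500; T_26,12=25×130770928736755873500+1014945527825214637300=4284218746244111474800
Read c(26,10) = 196928100451110820242880, c(26,11) = 31882014375298512782500, c(26,12) = 4284218746244111474800.

196928100451110820242880, 31882014375298512782500, 4284218746244111474800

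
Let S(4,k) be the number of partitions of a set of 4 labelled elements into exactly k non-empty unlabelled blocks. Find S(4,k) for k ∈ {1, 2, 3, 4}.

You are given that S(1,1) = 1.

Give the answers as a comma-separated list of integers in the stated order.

row 2: T[2][1]=1·1+0=1  T[2][2]=2·0+1=1
row 3: T[3][1]=1·1+0=1  T[3][2]=2·1+1=3  T[3][3]=3·0+1=1
row 4: T[4][1]=1·1+0=1  T[4][2]=2·3+1=7  T[4][3]=3·1+3=6  T[4][4]=4·0+1=1
Read S(4,1) = 1, S(4,2) = 7, S(4,3) = 6, S(4,4) = 1.

1, 7, 6, 1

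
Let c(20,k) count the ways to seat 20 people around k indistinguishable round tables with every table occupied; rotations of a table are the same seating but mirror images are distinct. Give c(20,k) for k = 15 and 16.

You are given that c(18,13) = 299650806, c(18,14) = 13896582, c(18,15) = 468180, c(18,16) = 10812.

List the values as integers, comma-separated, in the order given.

[19] T[19,14]:18*13896582+299650806=549789282 · T[19,15]:18*468180+13896582=22323822 · T[19,16]:18*10812+468180=662796
[20] T[20,15]:19*22323822+549789282=973941900 · T[20,16]:19*662796+22323822=34916946
Read c(20,15) = 973941900, c(20,16) = 34916946.

973941900, 34916946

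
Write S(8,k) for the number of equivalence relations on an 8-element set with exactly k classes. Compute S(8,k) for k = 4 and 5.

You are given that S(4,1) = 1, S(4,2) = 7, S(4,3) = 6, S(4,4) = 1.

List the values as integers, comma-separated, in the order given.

1701, 1050

@5  (5,1):1·1+0→1, (5,2):7·2+1→15, (5,3):6·3+7→25, (5,4):1·4+6→10, (5,5):0·5+1→1
@6  (6,2):15·2+1→31, (6,3):25·3+15→90, (6,4):10·4+25→65, (6,5):1·5+10→15
@7  (7,3):90·3+31→301, (7,4):65·4+90→350, (7,5):15·5+65→140
@8  (8,4):350·4+301→1701, (8,5):140·5+350→1050
Read S(8,4) = 1701, S(8,5) = 1050.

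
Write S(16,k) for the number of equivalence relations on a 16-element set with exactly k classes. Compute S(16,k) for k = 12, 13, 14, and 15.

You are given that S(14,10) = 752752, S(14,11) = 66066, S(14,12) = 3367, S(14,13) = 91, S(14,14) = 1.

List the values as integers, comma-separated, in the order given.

[15] T[15,11]:11*66066+752752=1479478 · T[15,12]:12*3367+66066=106470 · T[15,13]:13*91+3367=4550 · T[15,14]:14*1+91=105 · T[15,15]:15*0+1=1
[16] T[16,12]:12*106470+1479478=2757118 · T[16,13]:13*4550+106470=165620 · T[16,14]:14*105+4550=6020 · T[16,15]:15*1+105=120
Read S(16,12) = 2757118, S(16,13) = 165620, S(16,14) = 6020, S(16,15) = 120.

2757118, 165620, 6020, 120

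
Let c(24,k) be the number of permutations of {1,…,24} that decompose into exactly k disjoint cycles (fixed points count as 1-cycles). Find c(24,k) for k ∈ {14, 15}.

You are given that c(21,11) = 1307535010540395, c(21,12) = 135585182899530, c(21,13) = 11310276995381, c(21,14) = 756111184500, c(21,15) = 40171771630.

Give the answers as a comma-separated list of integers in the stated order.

34701806448704206, 2406046038644556

@22  (22,12):135585182899530·21+1307535010540395→4154823851430525, (22,13):11310276995381·21+135585182899530→373100999802531, (22,14):756111184500·21+11310276995381→27188611869881, (22,15):40171771630·21+756111184500→1599718388730
@23  (23,13):373100999802531·22+4154823851430525→12363045847086207, (23,14):27188611869881·22+373100999802531→971250460939913, (23,15):1599718388730·22+27188611869881→62382416421941
@24  (24,14):971250460939913·23+12363045847086207→34701806448704206, (24,15):62382416421941·23+971250460939913→2406046038644556
Read c(24,14) = 34701806448704206, c(24,15) = 2406046038644556.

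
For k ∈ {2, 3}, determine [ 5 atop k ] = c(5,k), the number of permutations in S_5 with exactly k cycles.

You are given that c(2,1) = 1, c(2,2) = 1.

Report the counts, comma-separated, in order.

50, 35

@3  (3,1):1·2+0→2, (3,2):1·2+1→3, (3,3):0·2+1→1
@4  (4,1):2·3+0→6, (4,2):3·3+2→11, (4,3):1·3+3→6
@5  (5,2):11·4+6→50, (5,3):6·4+11→35
Read c(5,2) = 50, c(5,3) = 35.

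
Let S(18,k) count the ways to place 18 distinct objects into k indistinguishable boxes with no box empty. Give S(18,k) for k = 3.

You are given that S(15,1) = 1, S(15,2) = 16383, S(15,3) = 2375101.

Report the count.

i=16: T(16,1)=0+1·1=1 | T(16,2)=1+2·16383=32767 | T(16,3)=16383+3·2375101=7141686
i=17: T(17,2)=1+2·32767=65535 | T(17,3)=32767+3·7141686=21457825
i=18: T(18,3)=65535+3·21457825=64439010
Read S(18,3) = 64439010.

64439010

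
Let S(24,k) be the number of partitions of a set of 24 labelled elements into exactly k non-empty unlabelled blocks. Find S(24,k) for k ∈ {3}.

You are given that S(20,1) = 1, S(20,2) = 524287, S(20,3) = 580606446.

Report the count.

47063200806

row 21: T[21][1]=1·1+0=1  T[21][2]=2·524287+1=1048575  T[21][3]=3·580606446+524287=1742343625
row 22: T[22][1]=1·1+0=1  T[22][2]=2·1048575+1=2097151  T[22][3]=3·1742343625+1048575=5228079450
row 23: T[23][2]=2·2097151+1=4194303  T[23][3]=3·5228079450+2097151=15686335501
row 24: T[24][3]=3·15686335501+4194303=47063200806
Read S(24,3) = 47063200806.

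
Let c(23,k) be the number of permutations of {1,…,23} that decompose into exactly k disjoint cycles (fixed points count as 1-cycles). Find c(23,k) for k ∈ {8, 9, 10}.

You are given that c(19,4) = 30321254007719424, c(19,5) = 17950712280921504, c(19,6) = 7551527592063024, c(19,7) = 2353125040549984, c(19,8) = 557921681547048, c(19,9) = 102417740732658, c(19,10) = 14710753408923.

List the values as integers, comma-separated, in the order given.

199321978221066137360, 43714229649594412832, 7707401101297361068

[20] T[20,5]:19*17950712280921504+30321254007719424=371384787345228000 · T[20,6]:19*7551527592063024+17950712280921504=161429736530118960 · T[20,7]:19*2353125040549984+7551527592063024=52260903362512720 · T[20,8]:19*557921681547048+2353125040549984=12953636989943896 · T[20,9]:19*102417740732658+557921681547048=2503858755467550 · T[20,10]:19*14710753408923+102417740732658=381922055502195
[21] T[21,6]:20*161429736530118960+371384787345228000=3599979517947607200 · T[21,7]:20*52260903362512720+161429736530118960=1206647803780373360 · T[21,8]:20*12953636989943896+52260903362512720=311333643161390640 · T[21,9]:20*2503858755467550+12953636989943896=63030812099294896 · T[21,10]:20*381922055502195+2503858755467550=10142299865511450
[22] T[22,7]:21*1206647803780373360+3599979517947607200=28939583397335447760 · T[22,8]:21*311333643161390640+1206647803780373360=7744654310169576800 · T[22,9]:21*63030812099294896+311333643161390640=1634980697246583456 · T[22,10]:21*10142299865511450+63030812099294896=276019109275035346
[23] T[23,8]:22*7744654310169576800+28939583397335447760=199321978221066137360 · T[23,9]:22*1634980697246583456+7744654310169576800=43714229649594412832 · T[23,10]:22*276019109275035346+1634980697246583456=7707401101297361068
Read c(23,8) = 199321978221066137360, c(23,9) = 43714229649594412832, c(23,10) = 7707401101297361068.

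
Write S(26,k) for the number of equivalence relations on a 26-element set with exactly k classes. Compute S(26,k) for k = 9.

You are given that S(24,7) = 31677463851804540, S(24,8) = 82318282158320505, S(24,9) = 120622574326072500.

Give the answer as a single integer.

i=25: T(25,8)=31677463851804540+8·82318282158320505=690223721118368580 | T(25,9)=82318282158320505+9·120622574326072500=1167921451092973005
i=26: T(26,9)=690223721118368580+9·1167921451092973005=11201516780955125625
Read S(26,9) = 11201516780955125625.

11201516780955125625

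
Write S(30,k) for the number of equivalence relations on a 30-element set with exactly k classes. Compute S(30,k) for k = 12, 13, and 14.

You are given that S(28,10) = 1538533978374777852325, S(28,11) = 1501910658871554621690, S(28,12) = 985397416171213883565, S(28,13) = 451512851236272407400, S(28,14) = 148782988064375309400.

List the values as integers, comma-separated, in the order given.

i=29: T(29,11)=1538533978374777852325+11·1501910658871554621690=18059551225961878690915 | T(29,12)=1501910658871554621690+12·985397416171213883565=13326679652926121224470 | T(29,13)=985397416171213883565+13·451512851236272407400=6855064482242755179765 | T(29,14)=451512851236272407400+14·148782988064375309400=2534474684137526739000
i=30: T(30,12)=18059551225961878690915+12·13326679652926121224470=177979707061075333384555 | T(30,13)=13326679652926121224470+13·6855064482242755179765=102442517922081938561415 | T(30,14)=6855064482242755179765+14·2534474684137526739000=42337710060168129525765
Read S(30,12) = 177979707061075333384555, S(30,13) = 102442517922081938561415, S(30,14) = 42337710060168129525765.

177979707061075333384555, 102442517922081938561415, 42337710060168129525765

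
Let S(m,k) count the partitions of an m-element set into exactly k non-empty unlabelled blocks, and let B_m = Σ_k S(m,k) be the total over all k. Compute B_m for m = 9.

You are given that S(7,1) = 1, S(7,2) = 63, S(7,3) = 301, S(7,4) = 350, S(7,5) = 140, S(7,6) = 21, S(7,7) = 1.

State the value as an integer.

row 8: T[8][1]=1·1+0=1  T[8][2]=2·63+1=127  T[8][3]=3·301+63=966  T[8][4]=4·350+301=1701  T[8][5]=5·140+350=1050  T[8][6]=6·21+140=266  T[8][7]=7·1+21=28  T[8][8]=8·0+1=1
row 9: T[9][1]=1·1+0=1  T[9][2]=2·127+1=255  T[9][3]=3·966+127=3025  T[9][4]=4·1701+966=7770  T[9][5]=5·1050+1701=6951  T[9][6]=6·266+1050=2646  T[9][7]=7·28+266=462  T[9][8]=8·1+28=36  T[9][9]=9·0+1=1
B_9 = ΣS(9,k) = 1+255+3025+7770+6951+2646+462+36+1 = 21147

21147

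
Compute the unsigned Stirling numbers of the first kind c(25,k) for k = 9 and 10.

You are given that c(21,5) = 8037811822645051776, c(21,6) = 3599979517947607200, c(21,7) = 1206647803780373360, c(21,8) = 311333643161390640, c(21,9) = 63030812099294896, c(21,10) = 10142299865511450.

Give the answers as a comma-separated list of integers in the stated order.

r22: T_22,6=21×3599979517947607200+8037811822645051776=83637381699544802976; T_22,7=21×1206647803780373360+3599979517947607200=28939583397335447760; T_22,8=21×311333643161390640+1206647803780373360=7744654310169576800; T_22,9=21×63030812099294896+311333643161390640=1634980697246583456; T_22,10=21×10142299865511450+63030812099294896=276019109275035346
r23: T_23,7=22×28939583397335447760+83637381699544802976=720308216440924653696; T_23,8=22×7744654310169576800+28939583397335447760=199321978221066137360; T_23,9=22×1634980697246583456+7744654310169576800=43714229649594412832; T_23,10=22×276019109275035346+1634980697246583456=7707401101297361068
r24: T_24,8=23×199321978221066137360+720308216440924653696=5304713715525445812976; T_24,9=23×43714229649594412832+199321978221066137360=1204749260161737632496; T_24,10=23×7707401101297361068+43714229649594412832=220984454979433717396
r25: T_25,9=24×1204749260161737632496+5304713715525445812976=34218695959407148992880; T_25,10=24×220984454979433717396+1204749260161737632496=6508376179668146850000
Read c(25,9) = 34218695959407148992880, c(25,10) = 6508376179668146850000.

34218695959407148992880, 6508376179668146850000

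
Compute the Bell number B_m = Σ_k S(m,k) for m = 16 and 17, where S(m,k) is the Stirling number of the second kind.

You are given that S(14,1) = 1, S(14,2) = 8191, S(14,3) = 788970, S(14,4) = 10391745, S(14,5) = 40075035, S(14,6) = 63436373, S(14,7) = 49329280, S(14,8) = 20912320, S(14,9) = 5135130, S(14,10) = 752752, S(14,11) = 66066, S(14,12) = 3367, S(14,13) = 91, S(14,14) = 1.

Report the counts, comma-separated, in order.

10480142147, 82864869804

[15] T[15,1]:1*1+0=1 · T[15,2]:2*8191+1=16383 · T[15,3]:3*788970+8191=2375101 · T[15,4]:4*10391745+788970=42355950 · T[15,5]:5*40075035+10391745=210766920 · T[15,6]:6*63436373+40075035=420693273 · T[15,7]:7*49329280+63436373=408741333 · T[15,8]:8*20912320+49329280=216627840 · T[15,9]:9*5135130+20912320=67128490 · T[15,10]:10*752752+5135130=12662650 · T[15,11]:11*66066+752752=1479478 · T[15,12]:12*3367+66066=106470 · T[15,13]:13*91+3367=4550 · T[15,14]:14*1+91=105 · T[15,15]:15*0+1=1
[16] T[16,1]:1*1+0=1 · T[16,2]:2*16383+1=32767 · T[16,3]:3*2375101+16383=7141686 · T[16,4]:4*42355950+2375101=171798901 · T[16,5]:5*210766920+42355950=1096190550 · T[16,6]:6*420693273+210766920=2734926558 · T[16,7]:7*408741333+420693273=3281882604 · T[16,8]:8*216627840+408741333=2141764053 · T[16,9]:9*67128490+216627840=820784250 · T[16,10]:10*12662650+67128490=193754990 · T[16,11]:11*1479478+12662650=28936908 · T[16,12]:12*106470+1479478=2757118 · T[16,13]:13*4550+106470=165620 · T[16,14]:14*105+4550=6020 · T[16,15]:15*1+105=120 · T[16,16]:16*0+1=1
[17] T[17,1]:1*1+0=1 · T[17,2]:2*32767+1=65535 · T[17,3]:3*7141686+32767=21457825 · T[17,4]:4*171798901+7141686=694337290 · T[17,5]:5*1096190550+171798901=5652751651 · T[17,6]:6*2734926558+1096190550=17505749898 · T[17,7]:7*3281882604+2734926558=25708104786 · T[17,8]:8*2141764053+3281882604=20415995028 · T[17,9]:9*820784250+2141764053=9528822303 · T[17,10]:10*193754990+820784250=2758334150 · T[17,11]:11*28936908+193754990=512060978 · T[17,12]:12*2757118+28936908=62022324 · T[17,13]:13*165620+2757118=4910178 · T[17,14]:14*6020+165620=249900 · T[17,15]:15*120+6020=7820 · T[17,16]:16*1+120=136 · T[17,17]:17*0+1=1
B_16 = ΣS(16,k) = 1+32767+7141686+171798901+1096190550+2734926558+3281882604+2141764053+820784250+193754990+28936908+2757118+165620+6020+120+1 = 10480142147
B_17 = ΣS(17,k) = 1+65535+21457825+694337290+5652751651+17505749898+25708104786+20415995028+9528822303+2758334150+512060978+62022324+4910178+249900+7820+136+1 = 82864869804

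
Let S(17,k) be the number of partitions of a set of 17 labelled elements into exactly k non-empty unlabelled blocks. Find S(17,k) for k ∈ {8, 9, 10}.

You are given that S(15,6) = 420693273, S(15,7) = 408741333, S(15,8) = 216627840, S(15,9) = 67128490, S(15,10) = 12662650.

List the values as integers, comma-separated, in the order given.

i=16: T(16,7)=420693273+7·408741333=3281882604 | T(16,8)=408741333+8·216627840=2141764053 | T(16,9)=216627840+9·67128490=820784250 | T(16,10)=67128490+10·12662650=193754990
i=17: T(17,8)=3281882604+8·2141764053=20415995028 | T(17,9)=2141764053+9·820784250=9528822303 | T(17,10)=820784250+10·193754990=2758334150
Read S(17,8) = 20415995028, S(17,9) = 9528822303, S(17,10) = 2758334150.

20415995028, 9528822303, 2758334150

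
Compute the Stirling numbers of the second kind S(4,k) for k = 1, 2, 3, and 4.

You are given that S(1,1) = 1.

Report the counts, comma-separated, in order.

r2: T_2,1=1×1+0=1; T_2,2=2×0+1=1
r3: T_3,1=1×1+0=1; T_3,2=2×1+1=3; T_3,3=3×0+1=1
r4: T_4,1=1×1+0=1; T_4,2=2×3+1=7; T_4,3=3×1+3=6; T_4,4=4×0+1=1
Read S(4,1) = 1, S(4,2) = 7, S(4,3) = 6, S(4,4) = 1.

1, 7, 6, 1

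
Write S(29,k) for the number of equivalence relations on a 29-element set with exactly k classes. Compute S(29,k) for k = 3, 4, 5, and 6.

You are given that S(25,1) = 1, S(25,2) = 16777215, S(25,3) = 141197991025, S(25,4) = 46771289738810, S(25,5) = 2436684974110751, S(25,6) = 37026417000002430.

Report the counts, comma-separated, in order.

r26: T_26,1=1×1+0=1; T_26,2=2×16777215+1=33554431; T_26,3=3×141197991025+16777215=423610750290; T_26,4=4×46771289738810+141197991025=187226356946265; T_26,5=5×2436684974110751+46771289738810=12230196160292565; T_26,6=6×37026417000002430+2436684974110751=224595186974125331
r27: T_27,1=1×1+0=1; T_27,2=2×33554431+1=67108863; T_27,3=3×423610750290+33554431=1270865805301; T_27,4=4×187226356946265+423610750290=749329038535350; T_27,5=5×12230196160292565+187226356946265=61338207158409090; T_27,6=6×224595186974125331+12230196160292565=1359801318005044551
r28: T_28,2=2×67108863+1=134217727; T_28,3=3×1270865805301+67108863=3812664524766; T_28,4=4×749329038535350+1270865805301=2998587019946701; T_28,5=5×61338207158409090+749329038535350=307440364830580800; T_28,6=6×1359801318005044551+61338207158409090=8220146115188676396
r29: T_29,3=3×3812664524766+134217727=11438127792025; T_29,4=4×2998587019946701+3812664524766=11998160744311570; T_29,5=5×307440364830580800+2998587019946701=1540200411172850701; T_29,6=6×8220146115188676396+307440364830580800=49628317055962639176
Read S(29,3) = 11438127792025, S(29,4) = 11998160744311570, S(29,5) = 1540200411172850701, S(29,6) = 49628317055962639176.

11438127792025, 11998160744311570, 1540200411172850701, 49628317055962639176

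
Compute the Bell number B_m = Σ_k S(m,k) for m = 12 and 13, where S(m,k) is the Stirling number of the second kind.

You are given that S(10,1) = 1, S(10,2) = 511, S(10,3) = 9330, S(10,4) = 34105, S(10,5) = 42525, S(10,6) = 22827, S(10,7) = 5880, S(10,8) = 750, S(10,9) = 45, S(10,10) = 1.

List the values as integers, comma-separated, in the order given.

row 11: T[11][1]=1·1+0=1  T[11][2]=2·511+1=1023  T[11][3]=3·9330+511=28501  T[11][4]=4·34105+9330=145750  T[11][5]=5·42525+34105=246730  T[11][6]=6·22827+42525=179487  T[11][7]=7·5880+22827=63987  T[11][8]=8·750+5880=11880  T[11][9]=9·45+750=1155  T[11][10]=10·1+45=55  T[11][11]=11·0+1=1
row 12: T[12][1]=1·1+0=1  T[12][2]=2·1023+1=2047  T[12][3]=3·28501+1023=86526  T[12][4]=4·145750+28501=611501  T[12][5]=5·246730+145750=1379400  T[12][6]=6·179487+246730=1323652  T[12][7]=7·63987+179487=627396  T[12][8]=8·11880+63987=159027  T[12][9]=9·1155+11880=22275  T[12][10]=10·55+1155=1705  T[12][11]=11·1+55=66  T[12][12]=12·0+1=1
row 13: T[13][1]=1·1+0=1  T[13][2]=2·2047+1=4095  T[13][3]=3·86526+2047=261625  T[13][4]=4·611501+86526=2532530  T[13][5]=5·1379400+611501=7508501  T[13][6]=6·1323652+1379400=9321312  T[13][7]=7·627396+1323652=5715424  T[13][8]=8·159027+627396=1899612  T[13][9]=9·22275+159027=359502  T[13][10]=10·1705+22275=39325  T[13][11]=11·66+1705=2431  T[13][12]=12·1+66=78  T[13][13]=13·0+1=1
B_12 = ΣS(12,k) = 1+2047+86526+611501+1379400+1323652+627396+159027+22275+1705+66+1 = 4213597
B_13 = ΣS(13,k) = 1+4095+261625+2532530+7508501+9321312+5715424+1899612+359502+39325+2431+78+1 = 27644437

4213597, 27644437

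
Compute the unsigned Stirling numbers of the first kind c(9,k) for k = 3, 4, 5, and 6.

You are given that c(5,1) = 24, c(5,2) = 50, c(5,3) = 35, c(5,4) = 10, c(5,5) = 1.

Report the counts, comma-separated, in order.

118124, 67284, 22449, 4536

@6  (6,1):24·5+0→120, (6,2):50·5+24→274, (6,3):35·5+50→225, (6,4):10·5+35→85, (6,5):1·5+10→15, (6,6):0·5+1→1
@7  (7,1):120·6+0→720, (7,2):274·6+120→1764, (7,3):225·6+274→1624, (7,4):85·6+225→735, (7,5):15·6+85→175, (7,6):1·6+15→21
@8  (8,2):1764·7+720→13068, (8,3):1624·7+1764→13132, (8,4):735·7+1624→6769, (8,5):175·7+735→1960, (8,6):21·7+175→322
@9  (9,3):13132·8+13068→118124, (9,4):6769·8+13132→67284, (9,5):1960·8+6769→22449, (9,6):322·8+1960→4536
Read c(9,3) = 118124, c(9,4) = 67284, c(9,5) = 22449, c(9,6) = 4536.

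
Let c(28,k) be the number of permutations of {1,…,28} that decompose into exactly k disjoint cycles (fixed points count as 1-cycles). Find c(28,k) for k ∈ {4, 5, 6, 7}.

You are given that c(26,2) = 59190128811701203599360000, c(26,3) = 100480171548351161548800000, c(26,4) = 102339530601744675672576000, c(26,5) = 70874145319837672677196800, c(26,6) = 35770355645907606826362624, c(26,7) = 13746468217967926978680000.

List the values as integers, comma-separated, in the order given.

77226989703299075087834112000, 55278125307966865191587481600, 28969458895980281319670568448, 11616723683566425573507775872

r27: T_27,3=26×100480171548351161548800000+59190128811701203599360000=2671674589068831403868160000; T_27,4=26×102339530601744675672576000+100480171548351161548800000=2761307967193712729035776000; T_27,5=26×70874145319837672677196800+102339530601744675672576000=1945067308917524165279692800; T_27,6=26×35770355645907606826362624+70874145319837672677196800=1000903392113435450162625024; T_27,7=26×13746468217967926978680000+35770355645907606826362624=393178529313073708272042624
r28: T_28,4=27×2761307967193712729035776000+2671674589068831403868160000=77226989703299075087834112000; T_28,5=27×1945067308917524165279692800+2761307967193712729035776000=55278125307966865191587481600; T_28,6=27×1000903392113435450162625024+1945067308917524165279692800=28969458895980281319670568448; T_28,7=27×393178529313073708272042624+1000903392113435450162625024=11616723683566425573507775872
Read c(28,4) = 77226989703299075087834112000, c(28,5) = 55278125307966865191587481600, c(28,6) = 28969458895980281319670568448, c(28,7) = 11616723683566425573507775872.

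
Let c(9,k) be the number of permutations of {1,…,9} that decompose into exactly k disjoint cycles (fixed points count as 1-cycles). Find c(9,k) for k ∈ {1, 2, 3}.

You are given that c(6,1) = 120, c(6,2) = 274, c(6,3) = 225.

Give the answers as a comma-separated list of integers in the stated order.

40320, 109584, 118124

[7] T[7,1]:6*120+0=720 · T[7,2]:6*274+120=1764 · T[7,3]:6*225+274=1624
[8] T[8,1]:7*720+0=5040 · T[8,2]:7*1764+720=13068 · T[8,3]:7*1624+1764=13132
[9] T[9,1]:8*5040+0=40320 · T[9,2]:8*13068+5040=109584 · T[9,3]:8*13132+13068=118124
Read c(9,1) = 40320, c(9,2) = 109584, c(9,3) = 118124.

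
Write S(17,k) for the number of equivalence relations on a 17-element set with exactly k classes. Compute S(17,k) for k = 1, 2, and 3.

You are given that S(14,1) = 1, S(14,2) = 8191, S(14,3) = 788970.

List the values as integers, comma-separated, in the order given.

@15  (15,1):1·1+0→1, (15,2):8191·2+1→16383, (15,3):788970·3+8191→2375101
@16  (16,1):1·1+0→1, (16,2):16383·2+1→32767, (16,3):2375101·3+16383→7141686
@17  (17,1):1·1+0→1, (17,2):32767·2+1→65535, (17,3):7141686·3+32767→21457825
Read S(17,1) = 1, S(17,2) = 65535, S(17,3) = 21457825.

1, 65535, 21457825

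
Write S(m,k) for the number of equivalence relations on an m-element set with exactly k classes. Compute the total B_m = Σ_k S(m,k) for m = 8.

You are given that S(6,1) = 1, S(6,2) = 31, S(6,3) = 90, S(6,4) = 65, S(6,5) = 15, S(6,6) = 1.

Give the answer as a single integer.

[7] T[7,1]:1*1+0=1 · T[7,2]:2*31+1=63 · T[7,3]:3*90+31=301 · T[7,4]:4*65+90=350 · T[7,5]:5*15+65=140 · T[7,6]:6*1+15=21 · T[7,7]:7*0+1=1
[8] T[8,1]:1*1+0=1 · T[8,2]:2*63+1=127 · T[8,3]:3*301+63=966 · T[8,4]:4*350+301=1701 · T[8,5]:5*140+350=1050 · T[8,6]:6*21+140=266 · T[8,7]:7*1+21=28 · T[8,8]:8*0+1=1
B_8 = ΣS(8,k) = 1+127+966+1701+1050+266+28+1 = 4140

4140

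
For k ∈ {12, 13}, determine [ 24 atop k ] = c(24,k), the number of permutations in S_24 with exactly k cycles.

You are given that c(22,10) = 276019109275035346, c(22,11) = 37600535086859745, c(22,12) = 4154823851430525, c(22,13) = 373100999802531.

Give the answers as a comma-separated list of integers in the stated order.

r23: T_23,11=22×37600535086859745+276019109275035346=1103230881185949736; T_23,12=22×4154823851430525+37600535086859745=129006659818331295; T_23,13=22×373100999802531+4154823851430525=12363045847086207
r24: T_24,12=23×129006659818331295+1103230881185949736=4070384057007569521; T_24,13=23×12363045847086207+129006659818331295=413356714301314056
Read c(24,12) = 4070384057007569521, c(24,13) = 413356714301314056.

4070384057007569521, 413356714301314056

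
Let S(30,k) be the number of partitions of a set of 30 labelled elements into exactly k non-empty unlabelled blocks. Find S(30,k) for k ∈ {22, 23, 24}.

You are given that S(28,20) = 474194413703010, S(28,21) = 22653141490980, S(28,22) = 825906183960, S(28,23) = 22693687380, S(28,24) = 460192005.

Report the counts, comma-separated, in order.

r29: T_29,21=21×22653141490980+474194413703010=949910385013590; T_29,22=22×825906183960+22653141490980=40823077538100; T_29,23=23×22693687380+825906183960=1347860993700; T_29,24=24×460192005+22693687380=33738295500
r30: T_30,22=22×40823077538100+949910385013590=1848018090851790; T_30,23=23×1347860993700+40823077538100=71823880393200; T_30,24=24×33738295500+1347860993700=2157580085700
Read S(30,22) = 1848018090851790, S(30,23) = 71823880393200, S(30,24) = 2157580085700.

1848018090851790, 71823880393200, 2157580085700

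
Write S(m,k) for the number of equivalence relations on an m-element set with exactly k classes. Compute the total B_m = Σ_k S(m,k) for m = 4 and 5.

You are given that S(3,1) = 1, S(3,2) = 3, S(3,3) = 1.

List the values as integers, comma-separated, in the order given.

15, 52

[4] T[4,1]:1*1+0=1 · T[4,2]:2*3+1=7 · T[4,3]:3*1+3=6 · T[4,4]:4*0+1=1
[5] T[5,1]:1*1+0=1 · T[5,2]:2*7+1=15 · T[5,3]:3*6+7=25 · T[5,4]:4*1+6=10 · T[5,5]:5*0+1=1
B_4 = ΣS(4,k) = 1+7+6+1 = 15
B_5 = ΣS(5,k) = 1+15+25+10+1 = 52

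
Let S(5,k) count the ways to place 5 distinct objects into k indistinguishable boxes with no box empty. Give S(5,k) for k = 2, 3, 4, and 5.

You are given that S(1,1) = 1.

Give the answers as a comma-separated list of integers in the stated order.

15, 25, 10, 1

row 2: T[2][1]=1·1+0=1  T[2][2]=2·0+1=1
row 3: T[3][1]=1·1+0=1  T[3][2]=2·1+1=3  T[3][3]=3·0+1=1
row 4: T[4][1]=1·1+0=1  T[4][2]=2·3+1=7  T[4][3]=3·1+3=6  T[4][4]=4·0+1=1
row 5: T[5][2]=2·7+1=15  T[5][3]=3·6+7=25  T[5][4]=4·1+6=10  T[5][5]=5·0+1=1
Read S(5,2) = 15, S(5,3) = 25, S(5,4) = 10, S(5,5) = 1.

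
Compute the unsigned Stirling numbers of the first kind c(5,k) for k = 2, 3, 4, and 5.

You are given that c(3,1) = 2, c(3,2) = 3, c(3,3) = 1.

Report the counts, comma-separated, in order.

[4] T[4,1]:3*2+0=6 · T[4,2]:3*3+2=11 · T[4,3]:3*1+3=6 · T[4,4]:3*0+1=1
[5] T[5,2]:4*11+6=50 · T[5,3]:4*6+11=35 · T[5,4]:4*1+6=10 · T[5,5]:4*0+1=1
Read c(5,2) = 50, c(5,3) = 35, c(5,4) = 10, c(5,5) = 1.

50, 35, 10, 1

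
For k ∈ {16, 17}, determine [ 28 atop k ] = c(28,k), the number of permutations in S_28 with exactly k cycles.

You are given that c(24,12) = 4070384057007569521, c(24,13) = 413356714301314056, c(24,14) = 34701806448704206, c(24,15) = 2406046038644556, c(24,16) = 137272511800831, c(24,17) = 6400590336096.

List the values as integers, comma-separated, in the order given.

i=25: T(25,13)=4070384057007569521+24·413356714301314056=13990945200239106865 | T(25,14)=413356714301314056+24·34701806448704206=1246200069070215000 | T(25,15)=34701806448704206+24·2406046038644556=92446911376173550 | T(25,16)=2406046038644556+24·137272511800831=5700586321864500 | T(25,17)=137272511800831+24·6400590336096=290886679867135
i=26: T(26,14)=13990945200239106865+25·1246200069070215000=45145946926994481865 | T(26,15)=1246200069070215000+25·92446911376173550=3557372853474553750 | T(26,16)=92446911376173550+25·5700586321864500=234961569422786050 | T(26,17)=5700586321864500+25·290886679867135=12972753318542875
i=27: T(27,15)=45145946926994481865+26·3557372853474553750=137637641117332879365 | T(27,16)=3557372853474553750+26·234961569422786050=9666373658466991050 | T(27,17)=234961569422786050+26·12972753318542875=572253155704900800
i=28: T(28,16)=137637641117332879365+27·9666373658466991050=398629729895941637715 | T(28,17)=9666373658466991050+27·572253155704900800=25117208862499312650
Read c(28,16) = 398629729895941637715, c(28,17) = 25117208862499312650.

398629729895941637715, 25117208862499312650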